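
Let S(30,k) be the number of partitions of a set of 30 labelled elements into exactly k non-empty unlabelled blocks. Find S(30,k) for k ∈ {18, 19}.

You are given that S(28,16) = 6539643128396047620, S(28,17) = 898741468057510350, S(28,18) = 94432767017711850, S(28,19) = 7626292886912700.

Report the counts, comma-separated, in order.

68591811024147549270, 7145845579888333500

row 29: T[29][17]=17·898741468057510350+6539643128396047620=21818248085373723570  T[29][18]=18·94432767017711850+898741468057510350=2598531274376323650  T[29][19]=19·7626292886912700+94432767017711850=239332331869053150
row 30: T[30][18]=18·2598531274376323650+21818248085373723570=68591811024147549270  T[30][19]=19·239332331869053150+2598531274376323650=7145845579888333500
Read S(30,18) = 68591811024147549270, S(30,19) = 7145845579888333500.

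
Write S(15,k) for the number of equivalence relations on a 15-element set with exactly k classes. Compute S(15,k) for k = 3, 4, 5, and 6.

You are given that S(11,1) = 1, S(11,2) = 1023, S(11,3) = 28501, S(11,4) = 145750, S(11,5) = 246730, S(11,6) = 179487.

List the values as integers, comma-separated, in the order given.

[12] T[12,1]:1*1+0=1 · T[12,2]:2*1023+1=2047 · T[12,3]:3*28501+1023=86526 · T[12,4]:4*145750+28501=611501 · T[12,5]:5*246730+145750=1379400 · T[12,6]:6*179487+246730=1323652
[13] T[13,1]:1*1+0=1 · T[13,2]:2*2047+1=4095 · T[13,3]:3*86526+2047=261625 · T[13,4]:4*611501+86526=2532530 · T[13,5]:5*1379400+611501=7508501 · T[13,6]:6*1323652+1379400=9321312
[14] T[14,2]:2*4095+1=8191 · T[14,3]:3*261625+4095=788970 · T[14,4]:4*2532530+261625=10391745 · T[14,5]:5*7508501+2532530=40075035 · T[14,6]:6*9321312+7508501=63436373
[15] T[15,3]:3*788970+8191=2375101 · T[15,4]:4*10391745+788970=42355950 · T[15,5]:5*40075035+10391745=210766920 · T[15,6]:6*63436373+40075035=420693273
Read S(15,3) = 2375101, S(15,4) = 42355950, S(15,5) = 210766920, S(15,6) = 420693273.

2375101, 42355950, 210766920, 420693273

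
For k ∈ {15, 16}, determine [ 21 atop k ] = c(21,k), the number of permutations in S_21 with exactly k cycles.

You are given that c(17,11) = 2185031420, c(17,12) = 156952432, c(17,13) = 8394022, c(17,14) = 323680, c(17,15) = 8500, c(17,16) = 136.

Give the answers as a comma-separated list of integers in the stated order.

@18  (18,12):156952432·17+2185031420→4853222764, (18,13):8394022·17+156952432→299650806, (18,14):323680·17+8394022→13896582, (18,15):8500·17+323680→468180, (18,16):136·17+8500→10812
@19  (19,13):299650806·18+4853222764→10246937272, (19,14):13896582·18+299650806→549789282, (19,15):468180·18+13896582→22323822, (19,16):10812·18+468180→662796
@20  (20,14):549789282·19+10246937272→20692933630, (20,15):22323822·19+549789282→973941900, (20,16):662796·19+22323822→34916946
@21  (21,15):973941900·20+20692933630→40171771630, (21,16):34916946·20+973941900→1672280820
Read c(21,15) = 40171771630, c(21,16) = 1672280820.

40171771630, 1672280820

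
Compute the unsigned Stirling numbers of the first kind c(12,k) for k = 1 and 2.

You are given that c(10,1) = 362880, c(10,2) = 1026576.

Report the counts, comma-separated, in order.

39916800, 120543840

[11] T[11,1]:10*362880+0=3628800 · T[11,2]:10*1026576+362880=10628640
[12] T[12,1]:11*3628800+0=39916800 · T[12,2]:11*10628640+3628800=120543840
Read c(12,1) = 39916800, c(12,2) = 120543840.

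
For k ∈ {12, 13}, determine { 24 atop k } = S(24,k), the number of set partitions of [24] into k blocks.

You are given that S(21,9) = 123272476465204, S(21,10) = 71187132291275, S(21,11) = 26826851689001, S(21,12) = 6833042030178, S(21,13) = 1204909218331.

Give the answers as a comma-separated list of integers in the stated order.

24930204590758260, 6888836057922000

i=22: T(22,10)=123272476465204+10·71187132291275=835143799377954 | T(22,11)=71187132291275+11·26826851689001=366282500870286 | T(22,12)=26826851689001+12·6833042030178=108823356051137 | T(22,13)=6833042030178+13·1204909218331=22496861868481
i=23: T(23,11)=835143799377954+11·366282500870286=4864251308951100 | T(23,12)=366282500870286+12·108823356051137=1672162773483930 | T(23,13)=108823356051137+13·22496861868481=401282560341390
i=24: T(24,12)=4864251308951100+12·1672162773483930=24930204590758260 | T(24,13)=1672162773483930+13·401282560341390=6888836057922000
Read S(24,12) = 24930204590758260, S(24,13) = 6888836057922000.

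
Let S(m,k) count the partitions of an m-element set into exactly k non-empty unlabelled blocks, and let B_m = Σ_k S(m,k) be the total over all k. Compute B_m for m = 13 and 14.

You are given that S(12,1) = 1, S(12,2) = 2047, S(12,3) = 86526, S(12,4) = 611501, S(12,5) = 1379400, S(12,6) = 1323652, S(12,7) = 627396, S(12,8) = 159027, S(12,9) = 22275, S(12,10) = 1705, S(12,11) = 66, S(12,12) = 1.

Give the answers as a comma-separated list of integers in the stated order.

@13  (13,1):1·1+0→1, (13,2):2047·2+1→4095, (13,3):86526·3+2047→261625, (13,4):611501·4+86526→2532530, (13,5):1379400·5+611501→7508501, (13,6):1323652·6+1379400→9321312, (13,7):627396·7+1323652→5715424, (13,8):159027·8+627396→1899612, (13,9):22275·9+159027→359502, (13,10):1705·10+22275→39325, (13,11):66·11+1705→2431, (13,12):1·12+66→78, (13,13):0·13+1→1
@14  (14,1):1·1+0→1, (14,2):4095·2+1→8191, (14,3):261625·3+4095→788970, (14,4):2532530·4+261625→10391745, (14,5):7508501·5+2532530→40075035, (14,6):9321312·6+7508501→63436373, (14,7):5715424·7+9321312→49329280, (14,8):1899612·8+5715424→20912320, (14,9):359502·9+1899612→5135130, (14,10):39325·10+359502→752752, (14,11):2431·11+39325→66066, (14,12):78·12+2431→3367, (14,13):1·13+78→91, (14,14):0·14+1→1
B_13 = ΣS(13,k) = 1+4095+261625+2532530+7508501+9321312+5715424+1899612+359502+39325+2431+78+1 = 27644437
B_14 = ΣS(14,k) = 1+8191+788970+10391745+40075035+63436373+49329280+20912320+5135130+752752+66066+3367+91+1 = 190899322

27644437, 190899322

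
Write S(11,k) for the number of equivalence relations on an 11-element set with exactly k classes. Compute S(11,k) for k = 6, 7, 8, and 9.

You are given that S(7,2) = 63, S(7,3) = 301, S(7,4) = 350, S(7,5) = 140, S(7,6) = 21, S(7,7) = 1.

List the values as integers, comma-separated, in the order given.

179487, 63987, 11880, 1155

r8: T_8,3=3×301+63=966; T_8,4=4×350+301=1701; T_8,5=5×140+350=1050; T_8,6=6×21+140=266; T_8,7=7×1+21=28; T_8,8=8×0+1=1
r9: T_9,4=4×1701+966=7770; T_9,5=5×1050+1701=6951; T_9,6=6×266+1050=2646; T_9,7=7×28+266=462; T_9,8=8×1+28=36; T_9,9=9×0+1=1
r10: T_10,5=5×6951+7770=42525; T_10,6=6×2646+6951=22827; T_10,7=7×462+2646=5880; T_10,8=8×36+462=750; T_10,9=9×1+36=45
r11: T_11,6=6×22827+42525=179487; T_11,7=7×5880+22827=63987; T_11,8=8×750+5880=11880; T_11,9=9×45+750=1155
Read S(11,6) = 179487, S(11,7) = 63987, S(11,8) = 11880, S(11,9) = 1155.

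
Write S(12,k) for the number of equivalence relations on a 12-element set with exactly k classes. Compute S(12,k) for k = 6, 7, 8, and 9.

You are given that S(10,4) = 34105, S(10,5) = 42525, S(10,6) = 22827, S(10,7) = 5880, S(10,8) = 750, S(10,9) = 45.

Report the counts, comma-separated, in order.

row 11: T[11][5]=5·42525+34105=246730  T[11][6]=6·22827+42525=179487  T[11][7]=7·5880+22827=63987  T[11][8]=8·750+5880=11880  T[11][9]=9·45+750=1155
row 12: T[12][6]=6·179487+246730=1323652  T[12][7]=7·63987+179487=627396  T[12][8]=8·11880+63987=159027  T[12][9]=9·1155+11880=22275
Read S(12,6) = 1323652, S(12,7) = 627396, S(12,8) = 159027, S(12,9) = 22275.

1323652, 627396, 159027, 22275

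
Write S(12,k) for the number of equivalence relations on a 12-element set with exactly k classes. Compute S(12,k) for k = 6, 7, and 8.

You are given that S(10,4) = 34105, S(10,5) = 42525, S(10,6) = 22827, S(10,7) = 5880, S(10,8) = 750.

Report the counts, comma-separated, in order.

@11  (11,5):42525·5+34105→246730, (11,6):22827·6+42525→179487, (11,7):5880·7+22827→63987, (11,8):750·8+5880→11880
@12  (12,6):179487·6+246730→1323652, (12,7):63987·7+179487→627396, (12,8):11880·8+63987→159027
Read S(12,6) = 1323652, S(12,7) = 627396, S(12,8) = 159027.

1323652, 627396, 159027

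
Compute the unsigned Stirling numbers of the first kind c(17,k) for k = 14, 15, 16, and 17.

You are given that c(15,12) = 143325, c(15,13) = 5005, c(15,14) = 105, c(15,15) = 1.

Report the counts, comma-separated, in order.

323680, 8500, 136, 1

row 16: T[16][13]=15·5005+143325=218400  T[16][14]=15·105+5005=6580  T[16][15]=15·1+105=120  T[16][16]=15·0+1=1
row 17: T[17][14]=16·6580+218400=323680  T[17][15]=16·120+6580=8500  T[17][16]=16·1+120=136  T[17][17]=16·0+1=1
Read c(17,14) = 323680, c(17,15) = 8500, c(17,16) = 136, c(17,17) = 1.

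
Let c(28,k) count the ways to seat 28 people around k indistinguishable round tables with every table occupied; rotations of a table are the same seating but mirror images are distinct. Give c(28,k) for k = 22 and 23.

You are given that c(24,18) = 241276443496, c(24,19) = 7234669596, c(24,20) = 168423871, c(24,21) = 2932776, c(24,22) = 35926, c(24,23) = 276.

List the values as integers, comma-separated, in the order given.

r25: T_25,19=24×7234669596+241276443496=414908513800; T_25,20=24×168423871+7234669596=11276842500; T_25,21=24×2932776+168423871=238810495; T_25,22=24×35926+2932776=3795000; T_25,23=24×276+35926=42550
r26: T_26,20=25×11276842500+414908513800=696829576300; T_26,21=25×238810495+11276842500=17247104875; T_26,22=25×3795000+238810495=333685495; T_26,23=25×42550+3795000=4858750
r27: T_27,21=26×17247104875+696829576300=1145254303050; T_27,22=26×333685495+17247104875=25922927745; T_27,23=26×4858750+333685495=460012995
r28: T_28,22=27×25922927745+1145254303050=1845173352165; T_28,23=27×460012995+25922927745=38343278610
Read c(28,22) = 1845173352165, c(28,23) = 38343278610.

1845173352165, 38343278610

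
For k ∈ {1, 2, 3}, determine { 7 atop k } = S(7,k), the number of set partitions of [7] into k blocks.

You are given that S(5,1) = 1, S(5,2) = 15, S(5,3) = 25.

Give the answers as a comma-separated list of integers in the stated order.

@6  (6,1):1·1+0→1, (6,2):15·2+1→31, (6,3):25·3+15→90
@7  (7,1):1·1+0→1, (7,2):31·2+1→63, (7,3):90·3+31→301
Read S(7,1) = 1, S(7,2) = 63, S(7,3) = 301.

1, 63, 301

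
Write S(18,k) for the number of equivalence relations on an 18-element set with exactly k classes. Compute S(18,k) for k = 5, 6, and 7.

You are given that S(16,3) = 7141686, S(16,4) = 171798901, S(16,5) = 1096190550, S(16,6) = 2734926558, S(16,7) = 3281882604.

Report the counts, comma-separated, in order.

row 17: T[17][4]=4·171798901+7141686=694337290  T[17][5]=5·1096190550+171798901=5652751651  T[17][6]=6·2734926558+1096190550=17505749898  T[17][7]=7·3281882604+2734926558=25708104786
row 18: T[18][5]=5·5652751651+694337290=28958095545  T[18][6]=6·17505749898+5652751651=110687251039  T[18][7]=7·25708104786+17505749898=197462483400
Read S(18,5) = 28958095545, S(18,6) = 110687251039, S(18,7) = 197462483400.

28958095545, 110687251039, 197462483400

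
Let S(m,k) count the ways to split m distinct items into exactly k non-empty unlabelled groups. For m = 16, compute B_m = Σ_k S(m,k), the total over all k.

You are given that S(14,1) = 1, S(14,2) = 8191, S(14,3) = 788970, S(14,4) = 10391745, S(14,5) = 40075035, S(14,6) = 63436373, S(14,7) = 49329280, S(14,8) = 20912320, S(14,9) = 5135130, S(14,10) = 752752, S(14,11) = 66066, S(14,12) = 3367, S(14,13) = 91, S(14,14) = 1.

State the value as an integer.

r15: T_15,1=1×1+0=1; T_15,2=2×8191+1=16383; T_15,3=3×788970+8191=2375101; T_15,4=4×10391745+788970=42355950; T_15,5=5×40075035+10391745=210766920; T_15,6=6×63436373+40075035=420693273; T_15,7=7×49329280+63436373=408741333; T_15,8=8×20912320+49329280=216627840; T_15,9=9×5135130+20912320=67128490; T_15,10=10×752752+5135130=12662650; T_15,11=11×66066+752752=1479478; T_15,12=12×3367+66066=106470; T_15,13=13×91+3367=4550; T_15,14=14×1+91=105; T_15,15=15×0+1=1
r16: T_16,1=1×1+0=1; T_16,2=2×16383+1=32767; T_16,3=3×2375101+16383=7141686; T_16,4=4×42355950+2375101=171798901; T_16,5=5×210766920+42355950=1096190550; T_16,6=6×420693273+210766920=2734926558; T_16,7=7×408741333+420693273=3281882604; T_16,8=8×216627840+408741333=2141764053; T_16,9=9×67128490+216627840=820784250; T_16,10=10×12662650+67128490=193754990; T_16,11=11×1479478+12662650=28936908; T_16,12=12×106470+1479478=2757118; T_16,13=13×4550+106470=165620; T_16,14=14×105+4550=6020; T_16,15=15×1+105=120; T_16,16=16×0+1=1
B_16 = ΣS(16,k) = 1+32767+7141686+171798901+1096190550+2734926558+3281882604+2141764053+820784250+193754990+28936908+2757118+165620+6020+120+1 = 10480142147

10480142147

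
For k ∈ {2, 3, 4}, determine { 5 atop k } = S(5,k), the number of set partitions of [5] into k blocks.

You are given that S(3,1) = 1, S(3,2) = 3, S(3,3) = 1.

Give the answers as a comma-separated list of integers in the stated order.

@4  (4,1):1·1+0→1, (4,2):3·2+1→7, (4,3):1·3+3→6, (4,4):0·4+1→1
@5  (5,2):7·2+1→15, (5,3):6·3+7→25, (5,4):1·4+6→10
Read S(5,2) = 15, S(5,3) = 25, S(5,4) = 10.

15, 25, 10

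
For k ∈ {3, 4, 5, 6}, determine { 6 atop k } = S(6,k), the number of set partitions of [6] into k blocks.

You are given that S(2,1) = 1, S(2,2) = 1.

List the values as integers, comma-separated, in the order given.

[3] T[3,1]:1*1+0=1 · T[3,2]:2*1+1=3 · T[3,3]:3*0+1=1
[4] T[4,1]:1*1+0=1 · T[4,2]:2*3+1=7 · T[4,3]:3*1+3=6 · T[4,4]:4*0+1=1
[5] T[5,2]:2*7+1=15 · T[5,3]:3*6+7=25 · T[5,4]:4*1+6=10 · T[5,5]:5*0+1=1
[6] T[6,3]:3*25+15=90 · T[6,4]:4*10+25=65 · T[6,5]:5*1+10=15 · T[6,6]:6*0+1=1
Read S(6,3) = 90, S(6,4) = 65, S(6,5) = 15, S(6,6) = 1.

90, 65, 15, 1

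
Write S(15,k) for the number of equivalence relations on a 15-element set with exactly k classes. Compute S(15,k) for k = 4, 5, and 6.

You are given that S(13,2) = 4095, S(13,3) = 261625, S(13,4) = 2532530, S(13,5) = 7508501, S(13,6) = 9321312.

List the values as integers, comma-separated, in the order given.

42355950, 210766920, 420693273

i=14: T(14,3)=4095+3·261625=788970 | T(14,4)=261625+4·2532530=10391745 | T(14,5)=2532530+5·7508501=40075035 | T(14,6)=7508501+6·9321312=63436373
i=15: T(15,4)=788970+4·10391745=42355950 | T(15,5)=10391745+5·40075035=210766920 | T(15,6)=40075035+6·63436373=420693273
Read S(15,4) = 42355950, S(15,5) = 210766920, S(15,6) = 420693273.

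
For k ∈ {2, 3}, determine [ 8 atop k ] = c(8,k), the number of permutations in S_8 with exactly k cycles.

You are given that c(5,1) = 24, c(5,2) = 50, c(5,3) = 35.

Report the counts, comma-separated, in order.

13068, 13132

i=6: T(6,1)=0+5·24=120 | T(6,2)=24+5·50=274 | T(6,3)=50+5·35=225
i=7: T(7,1)=0+6·120=720 | T(7,2)=120+6·274=1764 | T(7,3)=274+6·225=1624
i=8: T(8,2)=720+7·1764=13068 | T(8,3)=1764+7·1624=13132
Read c(8,2) = 13068, c(8,3) = 13132.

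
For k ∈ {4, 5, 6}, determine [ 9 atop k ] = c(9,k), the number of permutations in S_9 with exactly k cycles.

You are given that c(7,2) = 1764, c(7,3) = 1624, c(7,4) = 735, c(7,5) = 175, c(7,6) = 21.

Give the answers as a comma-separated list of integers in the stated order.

67284, 22449, 4536

row 8: T[8][3]=7·1624+1764=13132  T[8][4]=7·735+1624=6769  T[8][5]=7·175+735=1960  T[8][6]=7·21+175=322
row 9: T[9][4]=8·6769+13132=67284  T[9][5]=8·1960+6769=22449  T[9][6]=8·322+1960=4536
Read c(9,4) = 67284, c(9,5) = 22449, c(9,6) = 4536.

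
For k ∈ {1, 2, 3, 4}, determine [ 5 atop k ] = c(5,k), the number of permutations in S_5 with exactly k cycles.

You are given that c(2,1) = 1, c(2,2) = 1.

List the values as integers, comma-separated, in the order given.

24, 50, 35, 10

@3  (3,1):1·2+0→2, (3,2):1·2+1→3, (3,3):0·2+1→1
@4  (4,1):2·3+0→6, (4,2):3·3+2→11, (4,3):1·3+3→6, (4,4):0·3+1→1
@5  (5,1):6·4+0→24, (5,2):11·4+6→50, (5,3):6·4+11→35, (5,4):1·4+6→10
Read c(5,1) = 24, c(5,2) = 50, c(5,3) = 35, c(5,4) = 10.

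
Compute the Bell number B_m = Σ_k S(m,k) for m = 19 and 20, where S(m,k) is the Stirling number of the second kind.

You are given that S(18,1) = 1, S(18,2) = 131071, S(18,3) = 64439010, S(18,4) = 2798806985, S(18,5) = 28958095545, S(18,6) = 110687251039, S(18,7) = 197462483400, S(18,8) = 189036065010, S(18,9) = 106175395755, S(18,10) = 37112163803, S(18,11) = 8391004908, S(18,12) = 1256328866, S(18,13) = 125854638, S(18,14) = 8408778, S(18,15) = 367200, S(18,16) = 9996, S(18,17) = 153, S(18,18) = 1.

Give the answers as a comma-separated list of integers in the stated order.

5832742205057, 51724158235372

i=19: T(19,1)=0+1·1=1 | T(19,2)=1+2·131071=262143 | T(19,3)=131071+3·64439010=193448101 | T(19,4)=64439010+4·2798806985=11259666950 | T(19,5)=2798806985+5·28958095545=147589284710 | T(19,6)=28958095545+6·110687251039=693081601779 | T(19,7)=110687251039+7·197462483400=1492924634839 | T(19,8)=197462483400+8·189036065010=1709751003480 | T(19,9)=189036065010+9·106175395755=1144614626805 | T(19,10)=106175395755+10·37112163803=477297033785 | T(19,11)=37112163803+11·8391004908=129413217791 | T(19,12)=8391004908+12·1256328866=23466951300 | T(19,13)=1256328866+13·125854638=2892439160 | T(19,14)=125854638+14·8408778=243577530 | T(19,15)=8408778+15·367200=13916778 | T(19,16)=367200+16·9996=527136 | T(19,17)=9996+17·153=12597 | T(19,18)=153+18·1=171 | T(19,19)=1+19·0=1
i=20: T(20,1)=0+1·1=1 | T(20,2)=1+2·262143=524287 | T(20,3)=262143+3·193448101=580606446 | T(20,4)=193448101+4·11259666950=45232115901 | T(20,5)=11259666950+5·147589284710=749206090500 | T(20,6)=147589284710+6·693081601779=4306078895384 | T(20,7)=693081601779+7·1492924634839=11143554045652 | T(20,8)=1492924634839+8·1709751003480=15170932662679 | T(20,9)=1709751003480+9·1144614626805=12011282644725 | T(20,10)=1144614626805+10·477297033785=5917584964655 | T(20,11)=477297033785+11·129413217791=1900842429486 | T(20,12)=129413217791+12·23466951300=411016633391 | T(20,13)=23466951300+13·2892439160=61068660380 | T(20,14)=2892439160+14·243577530=6302524580 | T(20,15)=243577530+15·13916778=452329200 | T(20,16)=13916778+16·527136=22350954 | T(20,17)=527136+17·12597=741285 | T(20,18)=12597+18·171=15675 | T(20,19)=171+19·1=190 | T(20,20)=1+20·0=1
B_19 = ΣS(19,k) = 1+262143+193448101+11259666950+147589284710+693081601779+1492924634839+1709751003480+1144614626805+477297033785+129413217791+23466951300+2892439160+243577530+13916778+527136+12597+171+1 = 5832742205057
B_20 = ΣS(20,k) = 1+524287+580606446+45232115901+749206090500+4306078895384+11143554045652+15170932662679+12011282644725+5917584964655+1900842429486+411016633391+61068660380+6302524580+452329200+22350954+741285+15675+190+1 = 51724158235372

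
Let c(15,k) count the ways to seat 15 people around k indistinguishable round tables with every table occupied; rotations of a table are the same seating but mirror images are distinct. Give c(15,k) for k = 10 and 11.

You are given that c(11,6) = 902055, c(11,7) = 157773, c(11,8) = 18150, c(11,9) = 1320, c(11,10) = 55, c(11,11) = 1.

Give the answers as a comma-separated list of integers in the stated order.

row 12: T[12][7]=11·157773+902055=2637558  T[12][8]=11·18150+157773=357423  T[12][9]=11·1320+18150=32670  T[12][10]=11·55+1320=1925  T[12][11]=11·1+55=66
row 13: T[13][8]=12·357423+2637558=6926634  T[13][9]=12·32670+357423=749463  T[13][10]=12·1925+32670=55770  T[13][11]=12·66+1925=2717
row 14: T[14][9]=13·749463+6926634=16669653  T[14][10]=13·55770+749463=1474473  T[14][11]=13·2717+55770=91091
row 15: T[15][10]=14·1474473+16669653=37312275  T[15][11]=14·91091+1474473=2749747
Read c(15,10) = 37312275, c(15,11) = 2749747.

37312275, 2749747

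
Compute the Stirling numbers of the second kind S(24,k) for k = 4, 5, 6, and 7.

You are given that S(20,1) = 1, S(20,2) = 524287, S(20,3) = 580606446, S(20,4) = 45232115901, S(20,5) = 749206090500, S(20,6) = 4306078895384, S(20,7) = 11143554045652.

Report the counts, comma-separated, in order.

i=21: T(21,1)=0+1·1=1 | T(21,2)=1+2·524287=1048575 | T(21,3)=524287+3·580606446=1742343625 | T(21,4)=580606446+4·45232115901=181509070050 | T(21,5)=45232115901+5·749206090500=3791262568401 | T(21,6)=749206090500+6·4306078895384=26585679462804 | T(21,7)=4306078895384+7·11143554045652=82310957214948
i=22: T(22,2)=1+2·1048575=2097151 | T(22,3)=1048575+3·1742343625=5228079450 | T(22,4)=1742343625+4·181509070050=727778623825 | T(22,5)=181509070050+5·3791262568401=19137821912055 | T(22,6)=3791262568401+6·26585679462804=163305339345225 | T(22,7)=26585679462804+7·82310957214948=602762379967440
i=23: T(23,3)=2097151+3·5228079450=15686335501 | T(23,4)=5228079450+4·727778623825=2916342574750 | T(23,5)=727778623825+5·19137821912055=96416888184100 | T(23,6)=19137821912055+6·163305339345225=998969857983405 | T(23,7)=163305339345225+7·602762379967440=4382641999117305
i=24: T(24,4)=15686335501+4·2916342574750=11681056634501 | T(24,5)=2916342574750+5·96416888184100=485000783495250 | T(24,6)=96416888184100+6·998969857983405=6090236036084530 | T(24,7)=998969857983405+7·4382641999117305=31677463851804540
Read S(24,4) = 11681056634501, S(24,5) = 485000783495250, S(24,6) = 6090236036084530, S(24,7) = 31677463851804540.

11681056634501, 485000783495250, 6090236036084530, 31677463851804540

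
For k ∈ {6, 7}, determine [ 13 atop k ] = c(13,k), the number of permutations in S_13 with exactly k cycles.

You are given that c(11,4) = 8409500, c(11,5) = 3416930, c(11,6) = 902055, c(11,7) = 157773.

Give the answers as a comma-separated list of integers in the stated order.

row 12: T[12][5]=11·3416930+8409500=45995730  T[12][6]=11·902055+3416930=13339535  T[12][7]=11·157773+902055=2637558
row 13: T[13][6]=12·13339535+45995730=206070150  T[13][7]=12·2637558+13339535=44990231
Read c(13,6) = 206070150, c(13,7) = 44990231.

206070150, 44990231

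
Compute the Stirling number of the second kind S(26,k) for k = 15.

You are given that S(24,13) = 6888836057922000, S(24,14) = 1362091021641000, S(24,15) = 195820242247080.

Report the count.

90449030191104000

i=25: T(25,14)=6888836057922000+14·1362091021641000=25958110360896000 | T(25,15)=1362091021641000+15·195820242247080=4299394655347200
i=26: T(26,15)=25958110360896000+15·4299394655347200=90449030191104000
Read S(26,15) = 90449030191104000.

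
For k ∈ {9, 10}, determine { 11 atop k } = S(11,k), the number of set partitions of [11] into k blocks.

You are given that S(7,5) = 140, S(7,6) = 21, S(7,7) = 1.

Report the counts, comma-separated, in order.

@8  (8,6):21·6+140→266, (8,7):1·7+21→28, (8,8):0·8+1→1
@9  (9,7):28·7+266→462, (9,8):1·8+28→36, (9,9):0·9+1→1
@10  (10,8):36·8+462→750, (10,9):1·9+36→45, (10,10):0·10+1→1
@11  (11,9):45·9+750→1155, (11,10):1·10+45→55
Read S(11,9) = 1155, S(11,10) = 55.

1155, 55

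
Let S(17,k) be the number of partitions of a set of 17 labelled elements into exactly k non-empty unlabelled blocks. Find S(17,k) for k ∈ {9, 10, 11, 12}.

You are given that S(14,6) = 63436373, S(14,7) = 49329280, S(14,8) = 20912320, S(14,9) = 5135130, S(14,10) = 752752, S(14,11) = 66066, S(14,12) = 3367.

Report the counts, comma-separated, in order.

9528822303, 2758334150, 512060978, 62022324

r15: T_15,7=7×49329280+63436373=408741333; T_15,8=8×20912320+49329280=216627840; T_15,9=9×5135130+20912320=67128490; T_15,10=10×752752+5135130=12662650; T_15,11=11×66066+752752=1479478; T_15,12=12×3367+66066=106470
r16: T_16,8=8×216627840+408741333=2141764053; T_16,9=9×67128490+216627840=820784250; T_16,10=10×12662650+67128490=193754990; T_16,11=11×1479478+12662650=28936908; T_16,12=12×106470+1479478=2757118
r17: T_17,9=9×820784250+2141764053=9528822303; T_17,10=10×193754990+820784250=2758334150; T_17,11=11×28936908+193754990=512060978; T_17,12=12×2757118+28936908=62022324
Read S(17,9) = 9528822303, S(17,10) = 2758334150, S(17,11) = 512060978, S(17,12) = 62022324.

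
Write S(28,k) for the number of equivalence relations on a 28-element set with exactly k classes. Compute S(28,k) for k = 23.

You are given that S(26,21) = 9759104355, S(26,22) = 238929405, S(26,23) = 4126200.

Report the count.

@27  (27,22):238929405·22+9759104355→15015551265, (27,23):4126200·23+238929405→333832005
@28  (28,23):333832005·23+15015551265→22693687380
Read S(28,23) = 22693687380.

22693687380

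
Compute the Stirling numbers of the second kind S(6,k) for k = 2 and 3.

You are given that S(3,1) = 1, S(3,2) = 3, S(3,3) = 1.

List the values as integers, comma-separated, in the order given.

[4] T[4,1]:1*1+0=1 · T[4,2]:2*3+1=7 · T[4,3]:3*1+3=6
[5] T[5,1]:1*1+0=1 · T[5,2]:2*7+1=15 · T[5,3]:3*6+7=25
[6] T[6,2]:2*15+1=31 · T[6,3]:3*25+15=90
Read S(6,2) = 31, S(6,3) = 90.

31, 90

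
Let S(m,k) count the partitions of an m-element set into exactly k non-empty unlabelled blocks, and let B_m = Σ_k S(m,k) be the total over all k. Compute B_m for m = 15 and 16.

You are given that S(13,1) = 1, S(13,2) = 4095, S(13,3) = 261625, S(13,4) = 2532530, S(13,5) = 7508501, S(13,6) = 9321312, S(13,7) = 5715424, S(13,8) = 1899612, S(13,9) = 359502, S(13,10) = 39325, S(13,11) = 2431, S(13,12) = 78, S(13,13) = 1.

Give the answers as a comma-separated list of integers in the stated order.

1382958545, 10480142147

[14] T[14,1]:1*1+0=1 · T[14,2]:2*4095+1=8191 · T[14,3]:3*261625+4095=788970 · T[14,4]:4*2532530+261625=10391745 · T[14,5]:5*7508501+2532530=40075035 · T[14,6]:6*9321312+7508501=63436373 · T[14,7]:7*5715424+9321312=49329280 · T[14,8]:8*1899612+5715424=20912320 · T[14,9]:9*359502+1899612=5135130 · T[14,10]:10*39325+359502=752752 · T[14,11]:11*2431+39325=66066 · T[14,12]:12*78+2431=3367 · T[14,13]:13*1+78=91 · T[14,14]:14*0+1=1
[15] T[15,1]:1*1+0=1 · T[15,2]:2*8191+1=16383 · T[15,3]:3*788970+8191=2375101 · T[15,4]:4*10391745+788970=42355950 · T[15,5]:5*40075035+10391745=210766920 · T[15,6]:6*63436373+40075035=420693273 · T[15,7]:7*49329280+63436373=408741333 · T[15,8]:8*20912320+49329280=216627840 · T[15,9]:9*5135130+20912320=67128490 · T[15,10]:10*752752+5135130=12662650 · T[15,11]:11*66066+752752=1479478 · T[15,12]:12*3367+66066=106470 · T[15,13]:13*91+3367=4550 · T[15,14]:14*1+91=105 · T[15,15]:15*0+1=1
[16] T[16,1]:1*1+0=1 · T[16,2]:2*16383+1=32767 · T[16,3]:3*2375101+16383=7141686 · T[16,4]:4*42355950+2375101=171798901 · T[16,5]:5*210766920+42355950=1096190550 · T[16,6]:6*420693273+210766920=2734926558 · T[16,7]:7*408741333+420693273=3281882604 · T[16,8]:8*216627840+408741333=2141764053 · T[16,9]:9*67128490+216627840=820784250 · T[16,10]:10*12662650+67128490=193754990 · T[16,11]:11*1479478+12662650=28936908 · T[16,12]:12*106470+1479478=2757118 · T[16,13]:13*4550+106470=165620 · T[16,14]:14*105+4550=6020 · T[16,15]:15*1+105=120 · T[16,16]:16*0+1=1
B_15 = ΣS(15,k) = 1+16383+2375101+42355950+210766920+420693273+408741333+216627840+67128490+12662650+1479478+106470+4550+105+1 = 1382958545
B_16 = ΣS(16,k) = 1+32767+7141686+171798901+1096190550+2734926558+3281882604+2141764053+820784250+193754990+28936908+2757118+165620+6020+120+1 = 10480142147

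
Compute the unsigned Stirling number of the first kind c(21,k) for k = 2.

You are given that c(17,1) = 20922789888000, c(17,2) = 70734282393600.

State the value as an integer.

row 18: T[18][1]=17·20922789888000+0=355687428096000  T[18][2]=17·70734282393600+20922789888000=1223405590579200
row 19: T[19][1]=18·355687428096000+0=6402373705728000  T[19][2]=18·1223405590579200+355687428096000=22376988058521600
row 20: T[20][1]=19·6402373705728000+0=121645100408832000  T[20][2]=19·22376988058521600+6402373705728000=431565146817638400
row 21: T[21][2]=20·431565146817638400+121645100408832000=8752948036761600000
Read c(21,2) = 8752948036761600000.

8752948036761600000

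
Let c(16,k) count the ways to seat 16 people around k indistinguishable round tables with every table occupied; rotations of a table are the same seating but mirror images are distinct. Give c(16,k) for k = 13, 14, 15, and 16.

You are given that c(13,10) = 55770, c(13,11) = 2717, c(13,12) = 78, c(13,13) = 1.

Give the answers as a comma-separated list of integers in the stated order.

218400, 6580, 120, 1

i=14: T(14,11)=55770+13·2717=91091 | T(14,12)=2717+13·78=3731 | T(14,13)=78+13·1=91 | T(14,14)=1+13·0=1
i=15: T(15,12)=91091+14·3731=143325 | T(15,13)=3731+14·91=5005 | T(15,14)=91+14·1=105 | T(15,15)=1+14·0=1
i=16: T(16,13)=143325+15·5005=218400 | T(16,14)=5005+15·105=6580 | T(16,15)=105+15·1=120 | T(16,16)=1+15·0=1
Read c(16,13) = 218400, c(16,14) = 6580, c(16,15) = 120, c(16,16) = 1.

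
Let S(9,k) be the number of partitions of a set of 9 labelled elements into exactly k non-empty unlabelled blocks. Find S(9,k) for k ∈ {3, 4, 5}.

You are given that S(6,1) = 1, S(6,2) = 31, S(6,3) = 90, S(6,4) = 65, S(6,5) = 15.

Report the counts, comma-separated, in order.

row 7: T[7][1]=1·1+0=1  T[7][2]=2·31+1=63  T[7][3]=3·90+31=301  T[7][4]=4·65+90=350  T[7][5]=5·15+65=140
row 8: T[8][2]=2·63+1=127  T[8][3]=3·301+63=966  T[8][4]=4·350+301=1701  T[8][5]=5·140+350=1050
row 9: T[9][3]=3·966+127=3025  T[9][4]=4·1701+966=7770  T[9][5]=5·1050+1701=6951
Read S(9,3) = 3025, S(9,4) = 7770, S(9,5) = 6951.

3025, 7770, 6951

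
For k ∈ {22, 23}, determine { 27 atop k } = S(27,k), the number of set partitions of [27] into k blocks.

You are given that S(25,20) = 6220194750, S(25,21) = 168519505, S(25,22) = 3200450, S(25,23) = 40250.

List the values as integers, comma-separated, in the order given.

15015551265, 333832005

i=26: T(26,21)=6220194750+21·168519505=9759104355 | T(26,22)=168519505+22·3200450=238929405 | T(26,23)=3200450+23·40250=4126200
i=27: T(27,22)=9759104355+22·238929405=15015551265 | T(27,23)=238929405+23·4126200=333832005
Read S(27,22) = 15015551265, S(27,23) = 333832005.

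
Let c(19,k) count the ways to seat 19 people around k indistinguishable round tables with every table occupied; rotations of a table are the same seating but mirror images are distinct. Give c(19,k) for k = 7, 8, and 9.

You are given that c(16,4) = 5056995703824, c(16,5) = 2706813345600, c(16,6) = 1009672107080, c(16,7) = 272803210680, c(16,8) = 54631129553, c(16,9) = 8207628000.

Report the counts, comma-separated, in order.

2353125040549984, 557921681547048, 102417740732658

row 17: T[17][5]=16·2706813345600+5056995703824=48366009233424  T[17][6]=16·1009672107080+2706813345600=18861567058880  T[17][7]=16·272803210680+1009672107080=5374523477960  T[17][8]=16·54631129553+272803210680=1146901283528  T[17][9]=16·8207628000+54631129553=185953177553
row 18: T[18][6]=17·18861567058880+48366009233424=369012649234384  T[18][7]=17·5374523477960+18861567058880=110228466184200  T[18][8]=17·1146901283528+5374523477960=24871845297936  T[18][9]=17·185953177553+1146901283528=4308105301929
row 19: T[19][7]=18·110228466184200+369012649234384=2353125040549984  T[19][8]=18·24871845297936+110228466184200=557921681547048  T[19][9]=18·4308105301929+24871845297936=102417740732658
Read c(19,7) = 2353125040549984, c(19,8) = 557921681547048, c(19,9) = 102417740732658.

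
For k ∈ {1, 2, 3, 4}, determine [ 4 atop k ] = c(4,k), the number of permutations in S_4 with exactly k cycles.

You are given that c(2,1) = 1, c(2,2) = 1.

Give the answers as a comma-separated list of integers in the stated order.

r3: T_3,1=2×1+0=2; T_3,2=2×1+1=3; T_3,3=2×0+1=1
r4: T_4,1=3×2+0=6; T_4,2=3×3+2=11; T_4,3=3×1+3=6; T_4,4=3×0+1=1
Read c(4,1) = 6, c(4,2) = 11, c(4,3) = 6, c(4,4) = 1.

6, 11, 6, 1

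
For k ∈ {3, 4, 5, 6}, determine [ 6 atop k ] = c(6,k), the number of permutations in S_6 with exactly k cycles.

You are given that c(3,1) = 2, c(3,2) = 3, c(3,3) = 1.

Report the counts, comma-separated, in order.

r4: T_4,1=3×2+0=6; T_4,2=3×3+2=11; T_4,3=3×1+3=6; T_4,4=3×0+1=1
r5: T_5,2=4×11+6=50; T_5,3=4×6+11=35; T_5,4=4×1+6=10; T_5,5=4×0+1=1
r6: T_6,3=5×35+50=225; T_6,4=5×10+35=85; T_6,5=5×1+10=15; T_6,6=5×0+1=1
Read c(6,3) = 225, c(6,4) = 85, c(6,5) = 15, c(6,6) = 1.

225, 85, 15, 1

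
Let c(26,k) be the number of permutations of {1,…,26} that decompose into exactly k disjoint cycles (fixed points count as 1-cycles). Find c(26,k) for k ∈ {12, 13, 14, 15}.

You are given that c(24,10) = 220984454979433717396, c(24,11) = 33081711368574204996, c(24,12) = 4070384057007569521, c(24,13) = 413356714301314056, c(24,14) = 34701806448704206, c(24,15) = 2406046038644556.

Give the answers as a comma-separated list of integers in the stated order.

4284218746244111474800, 480544558742733545125, 45145946926994481865, 3557372853474553750

i=25: T(25,11)=220984454979433717396+24·33081711368574204996=1014945527825214637300 | T(25,12)=33081711368574204996+24·4070384057007569521=130770928736755873500 | T(25,13)=4070384057007569521+24·413356714301314056=13990945200239106865 | T(25,14)=413356714301314056+24·34701806448704206=1246200069070215000 | T(25,15)=34701806448704206+24·2406046038644556=92446911376173550
i=26: T(26,12)=1014945527825214637300+25·130770928736755873500=4284218746244111474800 | T(26,13)=130770928736755873500+25·13990945200239106865=480544558742733545125 | T(26,14)=13990945200239106865+25·1246200069070215000=45145946926994481865 | T(26,15)=1246200069070215000+25·92446911376173550=3557372853474553750
Read c(26,12) = 4284218746244111474800, c(26,13) = 480544558742733545125, c(26,14) = 45145946926994481865, c(26,15) = 3557372853474553750.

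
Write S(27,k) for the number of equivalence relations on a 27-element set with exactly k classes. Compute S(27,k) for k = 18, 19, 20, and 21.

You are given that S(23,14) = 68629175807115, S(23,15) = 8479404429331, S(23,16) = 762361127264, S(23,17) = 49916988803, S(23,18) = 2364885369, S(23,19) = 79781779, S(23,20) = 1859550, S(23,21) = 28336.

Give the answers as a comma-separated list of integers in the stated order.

row 24: T[24][15]=15·8479404429331+68629175807115=195820242247080  T[24][16]=16·762361127264+8479404429331=20677182465555  T[24][17]=17·49916988803+762361127264=1610949936915  T[24][18]=18·2364885369+49916988803=92484925445  T[24][19]=19·79781779+2364885369=3880739170  T[24][20]=20·1859550+79781779=116972779  T[24][21]=21·28336+1859550=2454606
row 25: T[25][16]=16·20677182465555+195820242247080=526655161695960  T[25][17]=17·1610949936915+20677182465555=48063331393110  T[25][18]=18·92484925445+1610949936915=3275678594925  T[25][19]=19·3880739170+92484925445=166218969675  T[25][20]=20·116972779+3880739170=6220194750  T[25][21]=21·2454606+116972779=168519505
row 26: T[26][17]=17·48063331393110+526655161695960=1343731795378830  T[26][18]=18·3275678594925+48063331393110=107025546101760  T[26][19]=19·166218969675+3275678594925=6433839018750  T[26][20]=20·6220194750+166218969675=290622864675  T[26][21]=21·168519505+6220194750=9759104355
row 27: T[27][18]=18·107025546101760+1343731795378830=3270191625210510  T[27][19]=19·6433839018750+107025546101760=229268487458010  T[27][20]=20·290622864675+6433839018750=12246296312250  T[27][21]=21·9759104355+290622864675=495564056130
Read S(27,18) = 3270191625210510, S(27,19) = 229268487458010, S(27,20) = 12246296312250, S(27,21) = 495564056130.

3270191625210510, 229268487458010, 12246296312250, 495564056130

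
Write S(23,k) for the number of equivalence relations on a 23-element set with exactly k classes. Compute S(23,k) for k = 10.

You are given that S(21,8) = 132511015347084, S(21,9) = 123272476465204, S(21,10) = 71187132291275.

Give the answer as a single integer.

9593401297313460

@22  (22,9):123272476465204·9+132511015347084→1241963303533920, (22,10):71187132291275·10+123272476465204→835143799377954
@23  (23,10):835143799377954·10+1241963303533920→9593401297313460
Read S(23,10) = 9593401297313460.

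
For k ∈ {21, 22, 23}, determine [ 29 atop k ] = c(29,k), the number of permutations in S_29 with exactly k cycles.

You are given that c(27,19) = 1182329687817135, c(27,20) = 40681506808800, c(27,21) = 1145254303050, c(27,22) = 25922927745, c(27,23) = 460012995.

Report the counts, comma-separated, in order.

i=28: T(28,20)=1182329687817135+27·40681506808800=2280730371654735 | T(28,21)=40681506808800+27·1145254303050=71603372991150 | T(28,22)=1145254303050+27·25922927745=1845173352165 | T(28,23)=25922927745+27·460012995=38343278610
i=29: T(29,21)=2280730371654735+28·71603372991150=4285624815406935 | T(29,22)=71603372991150+28·1845173352165=123268226851770 | T(29,23)=1845173352165+28·38343278610=2918785153245
Read c(29,21) = 4285624815406935, c(29,22) = 123268226851770, c(29,23) = 2918785153245.

4285624815406935, 123268226851770, 2918785153245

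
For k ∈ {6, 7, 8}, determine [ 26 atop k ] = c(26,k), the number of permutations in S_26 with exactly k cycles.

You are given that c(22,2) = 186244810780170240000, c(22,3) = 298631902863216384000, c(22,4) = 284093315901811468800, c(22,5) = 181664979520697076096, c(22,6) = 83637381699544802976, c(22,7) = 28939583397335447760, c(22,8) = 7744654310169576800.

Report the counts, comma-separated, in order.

i=23: T(23,3)=186244810780170240000+22·298631902863216384000=6756146673770930688000 | T(23,4)=298631902863216384000+22·284093315901811468800=6548684852703068697600 | T(23,5)=284093315901811468800+22·181664979520697076096=4280722865357147142912 | T(23,6)=181664979520697076096+22·83637381699544802976=2021687376910682741568 | T(23,7)=83637381699544802976+22·28939583397335447760=720308216440924653696 | T(23,8)=28939583397335447760+22·7744654310169576800=199321978221066137360
i=24: T(24,4)=6756146673770930688000+23·6548684852703068697600=157375898285941510732800 | T(24,5)=6548684852703068697600+23·4280722865357147142912=105005310755917452984576 | T(24,6)=4280722865357147142912+23·2021687376910682741568=50779532534302850198976 | T(24,7)=2021687376910682741568+23·720308216440924653696=18588776355051949776576 | T(24,8)=720308216440924653696+23·199321978221066137360=5304713715525445812976
i=25: T(25,5)=157375898285941510732800+24·105005310755917452984576=2677503356427960382362624 | T(25,6)=105005310755917452984576+24·50779532534302850198976=1323714091579185857760000 | T(25,7)=50779532534302850198976+24·18588776355051949776576=496910165055549644836800 | T(25,8)=18588776355051949776576+24·5304713715525445812976=145901905527662649288000
i=26: T(26,6)=2677503356427960382362624+25·1323714091579185857760000=35770355645907606826362624 | T(26,7)=1323714091579185857760000+25·496910165055549644836800=13746468217967926978680000 | T(26,8)=496910165055549644836800+25·145901905527662649288000=4144457803247115877036800
Read c(26,6) = 35770355645907606826362624, c(26,7) = 13746468217967926978680000, c(26,8) = 4144457803247115877036800.

35770355645907606826362624, 13746468217967926978680000, 4144457803247115877036800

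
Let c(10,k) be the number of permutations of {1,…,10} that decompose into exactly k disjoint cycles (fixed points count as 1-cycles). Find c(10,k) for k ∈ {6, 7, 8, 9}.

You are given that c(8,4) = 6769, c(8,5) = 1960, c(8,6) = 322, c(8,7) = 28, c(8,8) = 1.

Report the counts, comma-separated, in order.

@9  (9,5):1960·8+6769→22449, (9,6):322·8+1960→4536, (9,7):28·8+322→546, (9,8):1·8+28→36, (9,9):0·8+1→1
@10  (10,6):4536·9+22449→63273, (10,7):546·9+4536→9450, (10,8):36·9+546→870, (10,9):1·9+36→45
Read c(10,6) = 63273, c(10,7) = 9450, c(10,8) = 870, c(10,9) = 45.

63273, 9450, 870, 45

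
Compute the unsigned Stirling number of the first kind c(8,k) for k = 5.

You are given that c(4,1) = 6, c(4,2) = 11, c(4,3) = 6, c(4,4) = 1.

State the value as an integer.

1960

[5] T[5,2]:4*11+6=50 · T[5,3]:4*6+11=35 · T[5,4]:4*1+6=10 · T[5,5]:4*0+1=1
[6] T[6,3]:5*35+50=225 · T[6,4]:5*10+35=85 · T[6,5]:5*1+10=15
[7] T[7,4]:6*85+225=735 · T[7,5]:6*15+85=175
[8] T[8,5]:7*175+735=1960
Read c(8,5) = 1960.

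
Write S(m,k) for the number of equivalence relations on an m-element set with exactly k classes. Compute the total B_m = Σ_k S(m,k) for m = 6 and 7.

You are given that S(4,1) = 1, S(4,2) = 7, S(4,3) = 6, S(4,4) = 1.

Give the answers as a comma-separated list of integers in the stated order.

203, 877

[5] T[5,1]:1*1+0=1 · T[5,2]:2*7+1=15 · T[5,3]:3*6+7=25 · T[5,4]:4*1+6=10 · T[5,5]:5*0+1=1
[6] T[6,1]:1*1+0=1 · T[6,2]:2*15+1=31 · T[6,3]:3*25+15=90 · T[6,4]:4*10+25=65 · T[6,5]:5*1+10=15 · T[6,6]:6*0+1=1
[7] T[7,1]:1*1+0=1 · T[7,2]:2*31+1=63 · T[7,3]:3*90+31=301 · T[7,4]:4*65+90=350 · T[7,5]:5*15+65=140 · T[7,6]:6*1+15=21 · T[7,7]:7*0+1=1
B_6 = ΣS(6,k) = 1+31+90+65+15+1 = 203
B_7 = ΣS(7,k) = 1+63+301+350+140+21+1 = 877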